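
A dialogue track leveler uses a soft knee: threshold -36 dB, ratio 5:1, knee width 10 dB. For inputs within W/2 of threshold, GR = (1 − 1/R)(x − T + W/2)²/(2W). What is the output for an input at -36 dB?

-37 dB

x − T + W/2 = -36 − (-36) + 5 = 5.
GR = (1 − 1/5) × 5² / 20 = 0.8 × 25 / 20 = 1 dB.
Output = -36 − 1 = -37 dB.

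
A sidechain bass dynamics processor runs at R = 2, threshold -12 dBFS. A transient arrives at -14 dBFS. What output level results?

-14 dBFS is 2 dB below the -12 dBFS threshold, so no gain reduction is applied.
Output = input = -14 dBFS.

-14 dBFS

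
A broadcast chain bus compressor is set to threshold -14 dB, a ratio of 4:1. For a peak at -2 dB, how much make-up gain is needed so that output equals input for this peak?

Overshoot 12 dB → 12/4 = 3 dB after compression, so the compressed level is -14 + 3 = -11 dB.
Make-up = target − compressed = -2 − (-11) = 9 dB.

9 dB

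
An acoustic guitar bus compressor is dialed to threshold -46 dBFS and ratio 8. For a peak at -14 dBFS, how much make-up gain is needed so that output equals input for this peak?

Overshoot 32 dB → 32/8 = 4 dB after compression, so the compressed level is -46 + 4 = -42 dBFS.
Make-up = target − compressed = -14 − (-42) = 28 dB.

28 dB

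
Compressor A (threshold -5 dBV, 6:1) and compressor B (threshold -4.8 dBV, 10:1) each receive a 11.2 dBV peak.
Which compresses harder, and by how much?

B, by 0.9 dB

A: GR = 16.2 − 16.2/6 = 13.5 dB.
B: GR = 16 − 16/10 = 14.4 dB.
Difference: 0.9 dB in favour of B.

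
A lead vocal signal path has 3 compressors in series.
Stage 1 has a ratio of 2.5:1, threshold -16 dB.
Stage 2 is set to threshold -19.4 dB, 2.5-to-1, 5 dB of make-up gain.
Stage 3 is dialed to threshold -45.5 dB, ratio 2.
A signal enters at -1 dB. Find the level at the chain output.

-28.07 dB

Stage 1: -1 dB is 15 dB over -16 dB; at 2.5:1 that becomes 6 dB over, giving -10 dB.
Stage 2: -10 dB is 9.4 dB over -19.4 dB; at 2.5:1 that becomes 3.76 dB over, giving -15.64 dB; +5 dB make-up → -10.64 dB.
Stage 3: overshoot 34.86 dB → 34.86/2 = 17.43 dB → -28.07 dB.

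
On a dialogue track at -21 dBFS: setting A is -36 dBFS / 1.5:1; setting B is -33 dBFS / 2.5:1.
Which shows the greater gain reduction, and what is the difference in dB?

B, by 2.2 dB

A: GR = 15 − 15/1.5 = 5 dB.
B: GR = 12 − 12/2.5 = 7.2 dB.
B applies 2.2 dB more gain reduction.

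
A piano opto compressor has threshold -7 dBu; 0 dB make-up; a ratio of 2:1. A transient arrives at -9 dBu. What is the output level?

-9 dBu

-9 dBu is 2 dB below the -7 dBu threshold, so no gain reduction is applied.
Output = input = -9 dBu.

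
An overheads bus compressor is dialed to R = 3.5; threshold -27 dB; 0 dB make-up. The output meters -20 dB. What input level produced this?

-2.5 dB

The compressed level sits -20 − (-27) = 7 dB over threshold.
Input overshoot = R × output overshoot = 24.5 dB → input = -27 + 24.5 = -2.5 dB.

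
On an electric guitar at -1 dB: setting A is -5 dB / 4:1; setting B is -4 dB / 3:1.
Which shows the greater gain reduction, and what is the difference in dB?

A, by 1 dB

A: GR = 4 − 4/4 = 3 dB.
B: GR = 3 − 3/3 = 2 dB.
A reduces 1 dB more.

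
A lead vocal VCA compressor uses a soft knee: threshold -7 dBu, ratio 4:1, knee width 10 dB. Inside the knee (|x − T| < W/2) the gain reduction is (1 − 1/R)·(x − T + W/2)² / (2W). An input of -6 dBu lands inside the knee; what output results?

x − T + W/2 = -6 − (-7) + 5 = 6.
GR = (1 − 1/4) × 6² / 20 = 0.75 × 36 / 20 = 1.35 dB.
Output = -6 − 1.35 = -7.35 dBu.

-7.35 dBu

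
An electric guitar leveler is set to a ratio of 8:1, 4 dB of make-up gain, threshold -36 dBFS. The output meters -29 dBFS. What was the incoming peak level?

-12 dBFS

Remove make-up: -29 − 4 = -33 dBFS.
That's 3 dB above the -36 dBFS threshold.
Before 8:1 compression the overshoot was 3 × 8 = 24 dB, so input = -36 + 24 = -12 dBFS.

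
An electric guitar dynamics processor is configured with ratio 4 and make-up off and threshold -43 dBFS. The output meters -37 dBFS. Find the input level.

-19 dBFS

That's 6 dB above the -43 dBFS threshold.
Input overshoot = R × output overshoot = 24 dB → input = -43 + 24 = -19 dBFS.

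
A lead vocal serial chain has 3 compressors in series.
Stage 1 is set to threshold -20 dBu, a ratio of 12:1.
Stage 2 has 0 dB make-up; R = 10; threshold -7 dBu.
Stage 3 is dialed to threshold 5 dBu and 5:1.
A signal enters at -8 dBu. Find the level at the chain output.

-19 dBu

Stage 1: overshoot 12 dB → 12/12 = 1 dB → -19 dBu.
Stage 2: -19 dBu is at or below the -7 dBu threshold — no compression; output -19 dBu.
Stage 3: -19 dBu is at or below the 5 dBu threshold — no compression; output -19 dBu.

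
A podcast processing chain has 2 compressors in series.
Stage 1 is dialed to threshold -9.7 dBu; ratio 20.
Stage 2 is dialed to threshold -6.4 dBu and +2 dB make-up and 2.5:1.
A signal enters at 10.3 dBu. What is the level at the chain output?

Stage 1: 20 dB above -9.7 dBu, reduced 20:1 to 1 dB above → -8.7 dBu.
Stage 2: -8.7 dBu is at or below the -6.4 dBu threshold — no compression; make-up brings it to -6.7 dBu.

-6.7 dBu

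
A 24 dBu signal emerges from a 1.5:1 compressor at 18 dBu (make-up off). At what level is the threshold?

Input is 18 dB above T (since output overshoot × R = input overshoot: (18 − T)·1.5 = 24 − T gives T = 6 dBu).
Check: 6 + (24 − 6)/1.5 = 6 + 12 = 18 dBu. ✓

6 dBu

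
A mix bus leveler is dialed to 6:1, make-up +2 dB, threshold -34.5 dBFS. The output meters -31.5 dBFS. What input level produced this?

Before make-up, the level was -31.5 − 2 = -33.5 dBFS.
That's 1 dB above the -34.5 dBFS threshold.
Input overshoot = R × output overshoot = 6 dB → input = -34.5 + 6 = -28.5 dBFS.

-28.5 dBFS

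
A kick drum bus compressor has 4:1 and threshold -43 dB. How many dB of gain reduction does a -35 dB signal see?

6 dB

Overshoot = -35 − (-43) = 8 dB.
After 4:1 compression the overshoot becomes 8/4 = 2 dB.
So the signal is attenuated by 8 − 2 = 6 dB.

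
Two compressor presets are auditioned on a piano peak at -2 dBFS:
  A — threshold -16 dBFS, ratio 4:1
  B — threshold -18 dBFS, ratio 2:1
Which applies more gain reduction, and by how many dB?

A, by 2.5 dB

A: overshoot 14 dB → output overshoot 3.5 dB → GR 10.5 dB.
B: overshoot 16 dB → output overshoot 8 dB → GR 8 dB.
A reduces 2.5 dB more.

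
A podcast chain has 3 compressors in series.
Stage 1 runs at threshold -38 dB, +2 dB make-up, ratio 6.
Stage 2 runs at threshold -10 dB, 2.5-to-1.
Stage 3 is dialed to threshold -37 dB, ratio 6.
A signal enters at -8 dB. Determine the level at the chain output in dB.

Stage 1: 30 dB above -38 dB, reduced 6:1 to 5 dB above → -33 dB; +2 dB make-up → -31 dB.
Stage 2: -31 dB ≤ -10 dB, so stage 2 doesn't engage; output -31 dB.
Stage 3: 6 dB above -37 dB, reduced 6:1 to 1 dB above → -36 dB.

-36 dB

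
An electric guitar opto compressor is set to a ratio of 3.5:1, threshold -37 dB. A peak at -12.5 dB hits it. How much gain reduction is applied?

The signal is 24.5 dB above threshold.
After 3.5:1 compression the overshoot becomes 24.5/3.5 = 7 dB.
GR = overshoot in − overshoot out = 24.5 − 7 = 17.5 dB.

17.5 dB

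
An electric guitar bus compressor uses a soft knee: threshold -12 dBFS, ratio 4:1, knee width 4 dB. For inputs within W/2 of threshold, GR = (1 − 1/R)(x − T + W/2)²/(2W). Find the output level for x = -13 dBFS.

-13.09375 dBFS

x − T + W/2 = -13 − (-12) + 2 = 1.
GR = (1 − 1/4) × 1² / 8 = 0.75 × 1 / 8 = 0.09375 dB.
Output = -13 − 0.09375 = -13.09375 dBFS.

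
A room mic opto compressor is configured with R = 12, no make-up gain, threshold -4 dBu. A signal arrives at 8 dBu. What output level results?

-3 dBu

Overshoot: 8 − (-4) = 12 dB.
At 12:1 the overshoot is divided by 12, leaving 1 dB above threshold.
That puts the output at -3 dBu.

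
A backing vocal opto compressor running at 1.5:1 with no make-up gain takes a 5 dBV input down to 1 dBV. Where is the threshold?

-7 dBV

Let T be the threshold. Output overshoot = (input overshoot)/R, so 1 − T = (5 − T)/1.5.
1.5·(1 − T) = 5 − T → 0.5·T = 1.5 − 5 = -3.5.
T = -3.5/0.5 = -7 dBV.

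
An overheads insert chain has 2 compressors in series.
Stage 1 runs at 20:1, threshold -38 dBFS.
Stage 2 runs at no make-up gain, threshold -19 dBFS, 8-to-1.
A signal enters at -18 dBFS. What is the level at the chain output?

Stage 1: 20 dB above -38 dBFS, reduced 20:1 to 1 dB above → -37 dBFS.
Stage 2: -37 dBFS is at or below the -19 dBFS threshold — no compression; output -37 dBFS.

-37 dBFS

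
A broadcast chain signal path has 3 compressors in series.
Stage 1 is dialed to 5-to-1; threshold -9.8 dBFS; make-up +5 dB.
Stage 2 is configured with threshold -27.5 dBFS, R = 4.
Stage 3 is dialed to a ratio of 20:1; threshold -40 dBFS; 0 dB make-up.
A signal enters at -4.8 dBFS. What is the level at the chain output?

-39.07875 dBFS

Stage 1: -4.8 dBFS is 5 dB over -9.8 dBFS; at 5:1 that becomes 1 dB over, giving -8.8 dBFS; +5 dB make-up → -3.8 dBFS.
Stage 2: 23.7 dB above -27.5 dBFS, reduced 4:1 to 5.925 dB above → -21.575 dBFS.
Stage 3: overshoot 18.425 dB → 18.425/20 = 0.92125 dB → -39.07875 dBFS.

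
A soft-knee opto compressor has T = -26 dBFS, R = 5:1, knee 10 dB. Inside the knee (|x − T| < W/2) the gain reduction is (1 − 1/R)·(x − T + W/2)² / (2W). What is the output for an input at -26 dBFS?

x − T + W/2 = -26 − (-26) + 5 = 5.
GR = (1 − 1/5) × 5² / 20 = 0.8 × 25 / 20 = 1 dB.
Output = -26 − 1 = -27 dBFS.

-27 dBFS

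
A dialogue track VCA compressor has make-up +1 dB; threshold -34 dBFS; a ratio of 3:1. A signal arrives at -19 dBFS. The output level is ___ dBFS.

-28 dBFS

-19 dBFS sits 15 dB over threshold.
At 3:1 the overshoot is divided by 3, leaving 5 dB above threshold.
That puts the output at -29 dBFS; make-up adds 1 dB, giving -28 dBFS.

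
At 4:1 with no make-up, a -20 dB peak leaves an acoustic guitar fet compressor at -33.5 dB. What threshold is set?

Input is 18 dB above T (since output overshoot × R = input overshoot: (-33.5 − T)·4 = -20 − T gives T = -38 dB).
Check: -38 + (-20 − (-38))/4 = -38 + 4.5 = -33.5 dB. ✓

-38 dB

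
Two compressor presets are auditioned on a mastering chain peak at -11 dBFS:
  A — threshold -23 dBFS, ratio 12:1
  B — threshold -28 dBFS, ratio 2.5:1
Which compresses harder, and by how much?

A: GR = 12 − 12/12 = 11 dB.
B: GR = 17 − 17/2.5 = 10.2 dB.
Difference: 0.8 dB in favour of A.

A, by 0.8 dB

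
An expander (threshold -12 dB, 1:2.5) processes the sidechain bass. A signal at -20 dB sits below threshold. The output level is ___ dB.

Below threshold, a 1:2.5 expander applies gain = (2.5−1)×(T − x) of attenuation.
(2.5−1) × 8 = 12 dB, so output = -20 − 12 = -32 dB.

-32 dB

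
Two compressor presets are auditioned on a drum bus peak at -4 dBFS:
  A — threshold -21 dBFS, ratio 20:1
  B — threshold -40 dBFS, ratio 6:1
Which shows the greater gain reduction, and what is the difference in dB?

A: overshoot 17 dB → output overshoot 0.85 dB → GR 16.15 dB.
B: overshoot 36 dB → output overshoot 6 dB → GR 30 dB.
B applies 13.85 dB more gain reduction.

B, by 13.85 dB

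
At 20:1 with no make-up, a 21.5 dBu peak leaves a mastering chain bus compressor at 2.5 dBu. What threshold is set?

1.5 dBu

Let T be the threshold. Output overshoot = (input overshoot)/R, so 2.5 − T = (21.5 − T)/20.
20·(2.5 − T) = 21.5 − T → 19·T = 50 − 21.5 = 28.5.
T = 28.5/19 = 1.5 dBu.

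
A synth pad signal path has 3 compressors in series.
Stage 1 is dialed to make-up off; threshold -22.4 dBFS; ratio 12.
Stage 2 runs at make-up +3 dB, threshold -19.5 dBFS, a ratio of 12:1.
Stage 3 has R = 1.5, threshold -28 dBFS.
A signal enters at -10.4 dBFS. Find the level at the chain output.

Stage 1: 12 dB above -22.4 dBFS, reduced 12:1 to 1 dB above → -21.4 dBFS.
Stage 2: -21.4 dBFS ≤ -19.5 dBFS, so stage 2 doesn't engage; make-up brings it to -18.4 dBFS.
Stage 3: overshoot 9.6 dB → 9.6/1.5 = 6.4 dB → -21.6 dBFS.

-21.6 dBFS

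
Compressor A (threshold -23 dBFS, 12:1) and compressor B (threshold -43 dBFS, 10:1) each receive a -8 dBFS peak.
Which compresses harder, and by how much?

A: 15 dB over, compressed to 1.25 dB over, so 13.75 dB of GR.
B: 35 dB over, compressed to 3.5 dB over, so 31.5 dB of GR.
B applies 17.75 dB more gain reduction.

B, by 17.75 dB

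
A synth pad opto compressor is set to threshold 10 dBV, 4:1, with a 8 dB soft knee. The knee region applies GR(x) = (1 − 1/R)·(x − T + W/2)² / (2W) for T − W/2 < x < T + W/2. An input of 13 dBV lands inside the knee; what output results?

x − T + W/2 = 13 − 10 + 4 = 7.
GR = (1 − 1/4) × 7² / 16 = 0.75 × 49 / 16 = 2.296875 dB.
Output = 13 − 2.296875 = 10.703125 dBV.

10.703125 dBV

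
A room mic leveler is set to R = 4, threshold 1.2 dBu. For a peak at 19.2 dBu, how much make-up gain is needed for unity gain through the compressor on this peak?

13.5 dB

The peak compresses to 1.2 + 18/4 = 5.7 dBu.
To reach 19.2 dBu requires 19.2 − 5.7 = 13.5 dB of make-up.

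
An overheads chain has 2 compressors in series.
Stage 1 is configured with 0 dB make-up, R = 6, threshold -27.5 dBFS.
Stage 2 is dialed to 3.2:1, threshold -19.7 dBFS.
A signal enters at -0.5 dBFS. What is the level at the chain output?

-23 dBFS

Stage 1: overshoot 27 dB → 27/6 = 4.5 dB → -23 dBFS.
Stage 2: below threshold (-23 ≤ -19.7); passes unchanged; output -23 dBFS.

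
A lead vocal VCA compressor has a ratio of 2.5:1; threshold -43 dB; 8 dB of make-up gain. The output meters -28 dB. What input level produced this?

Remove make-up: -28 − 8 = -36 dB.
The compressed level sits -36 − (-43) = 7 dB over threshold.
Before 2.5:1 compression the overshoot was 7 × 2.5 = 17.5 dB, so input = -43 + 17.5 = -25.5 dB.

-25.5 dB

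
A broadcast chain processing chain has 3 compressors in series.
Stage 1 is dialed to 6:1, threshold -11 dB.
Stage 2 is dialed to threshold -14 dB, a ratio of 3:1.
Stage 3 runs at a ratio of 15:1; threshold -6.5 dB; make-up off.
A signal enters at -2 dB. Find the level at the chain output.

Stage 1: overshoot 9 dB → 9/6 = 1.5 dB → -9.5 dB.
Stage 2: -9.5 dB is 4.5 dB over -14 dB; at 3:1 that becomes 1.5 dB over, giving -12.5 dB.
Stage 3: below threshold (-12.5 ≤ -6.5); passes unchanged; output -12.5 dB.

-12.5 dB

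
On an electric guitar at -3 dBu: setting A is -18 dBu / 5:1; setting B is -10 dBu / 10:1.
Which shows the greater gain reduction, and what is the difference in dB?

A, by 5.7 dB

A: 15 dB over, compressed to 3 dB over, so 12 dB of GR.
B: 7 dB over, compressed to 0.7 dB over, so 6.3 dB of GR.
A reduces 5.7 dB more.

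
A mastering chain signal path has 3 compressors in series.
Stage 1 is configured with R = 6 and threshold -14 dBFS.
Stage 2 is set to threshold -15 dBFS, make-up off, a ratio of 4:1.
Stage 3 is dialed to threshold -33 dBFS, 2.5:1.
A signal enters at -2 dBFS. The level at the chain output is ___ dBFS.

Stage 1: -2 dBFS is 12 dB over -14 dBFS; at 6:1 that becomes 2 dB over, giving -12 dBFS.
Stage 2: -12 dBFS is 3 dB over -15 dBFS; at 4:1 that becomes 0.75 dB over, giving -14.25 dBFS.
Stage 3: 18.75 dB above -33 dBFS, reduced 2.5:1 to 7.5 dB above → -25.5 dBFS.

-25.5 dBFS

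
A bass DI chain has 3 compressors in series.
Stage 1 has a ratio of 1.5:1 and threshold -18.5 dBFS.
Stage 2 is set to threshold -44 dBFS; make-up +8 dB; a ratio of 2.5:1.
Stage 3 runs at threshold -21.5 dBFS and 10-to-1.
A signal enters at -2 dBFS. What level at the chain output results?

Stage 1: 16.5 dB above -18.5 dBFS, reduced 1.5:1 to 11 dB above → -7.5 dBFS.
Stage 2: overshoot 36.5 dB → 36.5/2.5 = 14.6 dB → -29.4 dBFS; +8 dB make-up → -21.4 dBFS.
Stage 3: overshoot 0.1 dB → 0.1/10 = 0.01 dB → -21.49 dBFS.

-21.49 dBFS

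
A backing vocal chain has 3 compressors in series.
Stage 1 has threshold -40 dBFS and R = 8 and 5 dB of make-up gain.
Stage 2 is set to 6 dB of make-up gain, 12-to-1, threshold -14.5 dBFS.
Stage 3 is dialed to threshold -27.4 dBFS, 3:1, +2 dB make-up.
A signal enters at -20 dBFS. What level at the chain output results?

-25.1 dBFS

Stage 1: overshoot 20 dB → 20/8 = 2.5 dB → -37.5 dBFS; +5 dB make-up → -32.5 dBFS.
Stage 2: below threshold (-32.5 ≤ -14.5); passes unchanged; make-up brings it to -26.5 dBFS.
Stage 3: overshoot 0.9 dB → 0.9/3 = 0.3 dB → -27.1 dBFS; +2 dB make-up → -25.1 dBFS.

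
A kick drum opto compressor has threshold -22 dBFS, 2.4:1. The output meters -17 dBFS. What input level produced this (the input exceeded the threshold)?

Post-compression overshoot = -17 − (-22) = 5 dB.
Undo the ratio: input overshoot = 5 × 2.4 = 12 dB, giving input = -10 dBFS.

-10 dBFS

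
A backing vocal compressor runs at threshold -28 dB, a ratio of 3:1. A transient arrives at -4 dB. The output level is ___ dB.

-20 dB

The input is 24 dB above the -28 dB threshold.
At 3:1 the overshoot is divided by 3, leaving 8 dB above threshold.
So the level is -28 + 8 = -20 dB.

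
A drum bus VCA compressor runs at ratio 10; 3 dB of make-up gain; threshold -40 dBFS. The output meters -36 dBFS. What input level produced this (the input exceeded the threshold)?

-30 dBFS

Before make-up, the level was -36 − 3 = -39 dBFS.
That's 1 dB above the -40 dBFS threshold.
Before 10:1 compression the overshoot was 1 × 10 = 10 dB, so input = -40 + 10 = -30 dBFS.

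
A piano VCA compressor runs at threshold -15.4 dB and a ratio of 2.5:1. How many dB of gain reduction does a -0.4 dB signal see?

The signal is 15 dB above threshold.
At 2.5:1, output sits 15/2.5 = 6 dB above threshold.
GR = overshoot in − overshoot out = 15 − 6 = 9 dB.

9 dB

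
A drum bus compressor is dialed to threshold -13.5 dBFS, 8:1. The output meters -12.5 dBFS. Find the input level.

-5.5 dBFS

That's 1 dB above the -13.5 dBFS threshold.
Before 8:1 compression the overshoot was 1 × 8 = 8 dB, so input = -13.5 + 8 = -5.5 dBFS.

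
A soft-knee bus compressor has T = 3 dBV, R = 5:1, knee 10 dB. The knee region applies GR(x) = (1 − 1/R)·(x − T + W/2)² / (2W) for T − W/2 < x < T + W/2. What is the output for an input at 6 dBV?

x − T + W/2 = 6 − 3 + 5 = 8.
GR = (1 − 1/5) × 8² / 20 = 0.8 × 64 / 20 = 2.56 dB.
Output = 6 − 2.56 = 3.44 dBV.

3.44 dBV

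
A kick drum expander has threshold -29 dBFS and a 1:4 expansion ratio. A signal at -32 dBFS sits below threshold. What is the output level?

Undershoot = (-29) − (-32) = 3 dB.
At 1:4, that expands to 12 dB under threshold.
Output = -29 − 12 = -41 dBFS.

-41 dBFS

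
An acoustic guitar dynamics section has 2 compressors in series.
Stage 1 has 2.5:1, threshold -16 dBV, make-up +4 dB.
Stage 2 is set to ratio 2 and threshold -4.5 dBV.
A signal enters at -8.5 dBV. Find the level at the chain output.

Stage 1: -8.5 dBV is 7.5 dB over -16 dBV; at 2.5:1 that becomes 3 dB over, giving -13 dBV; +4 dB make-up → -9 dBV.
Stage 2: -9 dBV is at or below the -4.5 dBV threshold — no compression; output -9 dBV.

-9 dBV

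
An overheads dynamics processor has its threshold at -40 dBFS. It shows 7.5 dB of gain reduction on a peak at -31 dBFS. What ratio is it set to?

Input overshoot = -31 − (-40) = 9 dB.
Output overshoot = 9 − 7.5 = 1.5 dB.
Ratio = input overshoot / output overshoot = 9 / 1.5 = 6.

6:1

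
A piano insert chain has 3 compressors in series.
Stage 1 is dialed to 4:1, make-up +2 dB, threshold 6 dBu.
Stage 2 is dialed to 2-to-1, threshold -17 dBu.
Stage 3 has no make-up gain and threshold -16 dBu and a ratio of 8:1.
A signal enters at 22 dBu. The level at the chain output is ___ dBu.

Stage 1: overshoot 16 dB → 16/4 = 4 dB → 10 dBu; +2 dB make-up → 12 dBu.
Stage 2: overshoot 29 dB → 29/2 = 14.5 dB → -2.5 dBu.
Stage 3: -2.5 dBu is 13.5 dB over -16 dBu; at 8:1 that becomes 1.6875 dB over, giving -14.3125 dBu.

-14.3125 dBu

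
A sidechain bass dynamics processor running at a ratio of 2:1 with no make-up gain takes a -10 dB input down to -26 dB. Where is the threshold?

-42 dB

Let T be the threshold. Output overshoot = (input overshoot)/R, so -26 − T = (-10 − T)/2.
2·(-26 − T) = -10 − T → 1·T = -52 − (-10) = -42.
T = -42/1 = -42 dB.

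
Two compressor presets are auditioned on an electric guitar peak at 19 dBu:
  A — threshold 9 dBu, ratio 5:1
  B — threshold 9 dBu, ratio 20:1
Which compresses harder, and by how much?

A: overshoot 10 dB → output overshoot 2 dB → GR 8 dB.
B: overshoot 10 dB → output overshoot 0.5 dB → GR 9.5 dB.
B applies 1.5 dB more gain reduction.

B, by 1.5 dB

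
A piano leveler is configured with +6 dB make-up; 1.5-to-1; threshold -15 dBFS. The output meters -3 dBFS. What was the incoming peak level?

Remove make-up: -3 − 6 = -9 dBFS.
The compressed level sits -9 − (-15) = 6 dB over threshold.
Undo the ratio: input overshoot = 6 × 1.5 = 9 dB, giving input = -6 dBFS.

-6 dBFS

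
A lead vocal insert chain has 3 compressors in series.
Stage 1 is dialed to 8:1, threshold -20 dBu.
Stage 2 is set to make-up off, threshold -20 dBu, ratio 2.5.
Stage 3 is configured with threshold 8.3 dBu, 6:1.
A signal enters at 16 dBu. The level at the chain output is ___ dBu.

Stage 1: 36 dB above -20 dBu, reduced 8:1 to 4.5 dB above → -15.5 dBu.
Stage 2: overshoot 4.5 dB → 4.5/2.5 = 1.8 dB → -18.2 dBu.
Stage 3: -18.2 dBu is at or below the 8.3 dBu threshold — no compression; output -18.2 dBu.

-18.2 dBu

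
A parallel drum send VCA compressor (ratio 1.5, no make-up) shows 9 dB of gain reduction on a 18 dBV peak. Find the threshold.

Gain reduction = 18 − 9 = 9 dB; output overshoot = GR / (R − 1) = 9 / 0.5 = 18 dB.
Threshold = output − output overshoot = 9 − 18 = -9 dBV.

-9 dBV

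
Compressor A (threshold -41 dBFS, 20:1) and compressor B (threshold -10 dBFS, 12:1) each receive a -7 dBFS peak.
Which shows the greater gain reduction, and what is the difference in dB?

A, by 29.55 dB

A: GR = 34 − 34/20 = 32.3 dB.
B: GR = 3 − 3/12 = 2.75 dB.
A reduces 29.55 dB more.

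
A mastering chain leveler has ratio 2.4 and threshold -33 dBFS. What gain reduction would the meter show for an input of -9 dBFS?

The signal is 24 dB above threshold.
A 2.4:1 ratio leaves 10 dB of that excess.
So the signal is attenuated by 24 − 10 = 14 dB.

14 dB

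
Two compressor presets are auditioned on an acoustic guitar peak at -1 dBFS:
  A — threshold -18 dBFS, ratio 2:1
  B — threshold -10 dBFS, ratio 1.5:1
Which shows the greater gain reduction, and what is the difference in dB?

A: overshoot 17 dB → output overshoot 8.5 dB → GR 8.5 dB.
B: overshoot 9 dB → output overshoot 6 dB → GR 3 dB.
Difference: 5.5 dB in favour of A.

A, by 5.5 dB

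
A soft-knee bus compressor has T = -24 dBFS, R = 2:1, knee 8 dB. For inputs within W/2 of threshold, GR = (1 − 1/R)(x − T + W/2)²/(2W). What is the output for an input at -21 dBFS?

x − T + W/2 = -21 − (-24) + 4 = 7.
GR = (1 − 1/2) × 7² / 16 = 0.5 × 49 / 16 = 1.53125 dB.
Output = -21 − 1.53125 = -22.53125 dBFS.

-22.53125 dBFS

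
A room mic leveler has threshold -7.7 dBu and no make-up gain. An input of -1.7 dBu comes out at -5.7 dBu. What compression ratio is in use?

3:1

Input overshoot = -1.7 − (-7.7) = 6 dB; output overshoot = -5.7 − (-7.7) = 2 dB.
Ratio = 6 / 2 = 3.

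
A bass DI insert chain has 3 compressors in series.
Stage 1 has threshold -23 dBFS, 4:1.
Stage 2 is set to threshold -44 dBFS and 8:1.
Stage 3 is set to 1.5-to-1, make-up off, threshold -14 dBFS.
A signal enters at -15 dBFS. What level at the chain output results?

Stage 1: overshoot 8 dB → 8/4 = 2 dB → -21 dBFS.
Stage 2: overshoot 23 dB → 23/8 = 2.875 dB → -41.125 dBFS.
Stage 3: below threshold (-41.125 ≤ -14); passes unchanged; output -41.125 dBFS.

-41.125 dBFS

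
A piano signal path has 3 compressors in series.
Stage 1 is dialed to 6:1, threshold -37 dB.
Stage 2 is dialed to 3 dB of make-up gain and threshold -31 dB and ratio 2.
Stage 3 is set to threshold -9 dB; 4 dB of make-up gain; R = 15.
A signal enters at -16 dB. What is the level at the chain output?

Stage 1: overshoot 21 dB → 21/6 = 3.5 dB → -33.5 dB.
Stage 2: -33.5 dB ≤ -31 dB, so stage 2 doesn't engage; make-up brings it to -30.5 dB.
Stage 3: -30.5 dB is at or below the -9 dB threshold — no compression; make-up brings it to -26.5 dB.

-26.5 dB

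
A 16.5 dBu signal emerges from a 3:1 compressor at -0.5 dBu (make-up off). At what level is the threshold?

-9 dBu

Let T be the threshold. Output overshoot = (input overshoot)/R, so -0.5 − T = (16.5 − T)/3.
3·(-0.5 − T) = 16.5 − T → 2·T = -1.5 − 16.5 = -18.
T = -18/2 = -9 dBu.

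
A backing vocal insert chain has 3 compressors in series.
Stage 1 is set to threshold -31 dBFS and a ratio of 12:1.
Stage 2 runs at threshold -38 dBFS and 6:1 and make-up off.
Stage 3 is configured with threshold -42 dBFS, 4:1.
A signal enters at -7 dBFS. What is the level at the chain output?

Stage 1: -7 dBFS is 24 dB over -31 dBFS; at 12:1 that becomes 2 dB over, giving -29 dBFS.
Stage 2: -29 dBFS is 9 dB over -38 dBFS; at 6:1 that becomes 1.5 dB over, giving -36.5 dBFS.
Stage 3: overshoot 5.5 dB → 5.5/4 = 1.375 dB → -40.625 dBFS.

-40.625 dBFS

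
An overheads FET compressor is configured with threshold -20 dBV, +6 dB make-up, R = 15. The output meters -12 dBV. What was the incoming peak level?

10 dBV

Stripping the +6 dB make-up gives -18 dBV at the gain stage.
Post-compression overshoot = -18 − (-20) = 2 dB.
Before 15:1 compression the overshoot was 2 × 15 = 30 dB, so input = -20 + 30 = 10 dBV.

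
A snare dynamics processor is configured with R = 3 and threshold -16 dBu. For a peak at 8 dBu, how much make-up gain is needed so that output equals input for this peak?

16 dB

The peak compresses to -16 + 24/3 = -8 dBu.
To reach 8 dBu requires 8 − (-8) = 16 dB of make-up.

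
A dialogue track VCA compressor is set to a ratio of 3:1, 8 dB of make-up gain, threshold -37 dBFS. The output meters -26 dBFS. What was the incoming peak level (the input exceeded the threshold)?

-28 dBFS

Before make-up, the level was -26 − 8 = -34 dBFS.
Post-compression overshoot = -34 − (-37) = 3 dB.
Input overshoot = R × output overshoot = 9 dB → input = -37 + 9 = -28 dBFS.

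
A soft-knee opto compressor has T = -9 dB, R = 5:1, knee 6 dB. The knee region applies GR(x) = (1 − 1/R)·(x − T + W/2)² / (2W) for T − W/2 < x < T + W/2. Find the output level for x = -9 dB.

x − T + W/2 = -9 − (-9) + 3 = 3.
GR = (1 − 1/5) × 3² / 12 = 0.8 × 9 / 12 = 0.6 dB.
Output = -9 − 0.6 = -9.6 dB.

-9.6 dB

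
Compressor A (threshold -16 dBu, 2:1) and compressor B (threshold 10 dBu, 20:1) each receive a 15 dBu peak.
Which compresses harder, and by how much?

A: 31 dB over, compressed to 15.5 dB over, so 15.5 dB of GR.
B: 5 dB over, compressed to 0.25 dB over, so 4.75 dB of GR.
Difference: 10.75 dB in favour of A.

A, by 10.75 dB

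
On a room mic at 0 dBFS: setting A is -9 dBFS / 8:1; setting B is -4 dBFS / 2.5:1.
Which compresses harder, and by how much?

A, by 5.475 dB

A: 9 dB over, compressed to 1.125 dB over, so 7.875 dB of GR.
B: 4 dB over, compressed to 1.6 dB over, so 2.4 dB of GR.
Difference: 5.475 dB in favour of A.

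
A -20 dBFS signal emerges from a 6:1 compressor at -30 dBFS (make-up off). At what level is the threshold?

-32 dBFS

Gain reduction = -20 − (-30) = 10 dB; output overshoot = GR / (R − 1) = 10 / 5 = 2 dB.
Threshold = output − output overshoot = -30 − 2 = -32 dBFS.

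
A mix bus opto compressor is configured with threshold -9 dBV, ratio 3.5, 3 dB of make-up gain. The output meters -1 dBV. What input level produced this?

Remove make-up: -1 − 3 = -4 dBV.
That's 5 dB above the -9 dBV threshold.
Input overshoot = R × output overshoot = 17.5 dB → input = -9 + 17.5 = 8.5 dBV.

8.5 dBV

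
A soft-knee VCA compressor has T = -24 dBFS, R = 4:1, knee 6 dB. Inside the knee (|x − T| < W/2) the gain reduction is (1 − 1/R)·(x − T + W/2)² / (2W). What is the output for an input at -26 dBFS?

-26.0625 dBFS

x − T + W/2 = -26 − (-24) + 3 = 1.
GR = (1 − 1/4) × 1² / 12 = 0.75 × 1 / 12 = 0.0625 dB.
Output = -26 − 0.0625 = -26.0625 dBFS.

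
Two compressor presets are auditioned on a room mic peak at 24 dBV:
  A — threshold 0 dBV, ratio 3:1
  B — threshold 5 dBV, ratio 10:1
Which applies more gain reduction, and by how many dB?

B, by 1.1 dB

A: overshoot 24 dB → output overshoot 8 dB → GR 16 dB.
B: overshoot 19 dB → output overshoot 1.9 dB → GR 17.1 dB.
Difference: 1.1 dB in favour of B.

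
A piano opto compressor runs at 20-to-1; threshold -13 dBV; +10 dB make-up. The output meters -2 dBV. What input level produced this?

Stripping the +10 dB make-up gives -12 dBV at the gain stage.
Post-compression overshoot = -12 − (-13) = 1 dB.
Undo the ratio: input overshoot = 1 × 20 = 20 dB, giving input = 7 dBV.

7 dBV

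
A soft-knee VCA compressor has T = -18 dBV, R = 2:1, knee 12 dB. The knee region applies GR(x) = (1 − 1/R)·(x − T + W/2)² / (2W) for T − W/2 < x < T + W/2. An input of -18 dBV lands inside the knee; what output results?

x − T + W/2 = -18 − (-18) + 6 = 6.
GR = (1 − 1/2) × 6² / 24 = 0.5 × 36 / 24 = 0.75 dB.
Output = -18 − 0.75 = -18.75 dBV.

-18.75 dBV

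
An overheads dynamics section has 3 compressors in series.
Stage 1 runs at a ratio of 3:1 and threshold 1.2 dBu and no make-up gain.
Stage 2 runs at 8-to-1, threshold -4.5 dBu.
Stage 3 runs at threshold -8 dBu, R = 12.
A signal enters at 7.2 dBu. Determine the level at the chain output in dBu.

Stage 1: 7.2 dBu is 6 dB over 1.2 dBu; at 3:1 that becomes 2 dB over, giving 3.2 dBu.
Stage 2: 3.2 dBu is 7.7 dB over -4.5 dBu; at 8:1 that becomes 0.9625 dB over, giving -3.5375 dBu.
Stage 3: 4.4625 dB above -8 dBu, reduced 12:1 to 0.371875 dB above → -7.628125 dBu.

-7.628125 dBu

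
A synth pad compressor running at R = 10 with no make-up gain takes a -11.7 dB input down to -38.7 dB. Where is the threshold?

-41.7 dB

Input is 30 dB above T (since output overshoot × R = input overshoot: (-38.7 − T)·10 = -11.7 − T gives T = -41.7 dB).
Check: -41.7 + (-11.7 − (-41.7))/10 = -41.7 + 3 = -38.7 dB. ✓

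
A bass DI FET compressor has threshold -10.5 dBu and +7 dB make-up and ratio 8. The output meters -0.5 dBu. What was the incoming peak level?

Stripping the +7 dB make-up gives -7.5 dBu at the gain stage.
Post-compression overshoot = -7.5 − (-10.5) = 3 dB.
Input overshoot = R × output overshoot = 24 dB → input = -10.5 + 24 = 13.5 dBu.

13.5 dBu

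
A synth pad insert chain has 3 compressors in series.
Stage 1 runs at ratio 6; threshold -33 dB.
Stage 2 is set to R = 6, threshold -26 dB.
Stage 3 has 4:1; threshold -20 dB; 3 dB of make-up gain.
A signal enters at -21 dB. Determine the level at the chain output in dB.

-28 dB

Stage 1: 12 dB above -33 dB, reduced 6:1 to 2 dB above → -31 dB.
Stage 2: below threshold (-31 ≤ -26); passes unchanged; output -31 dB.
Stage 3: -31 dB is at or below the -20 dB threshold — no compression; make-up brings it to -28 dB.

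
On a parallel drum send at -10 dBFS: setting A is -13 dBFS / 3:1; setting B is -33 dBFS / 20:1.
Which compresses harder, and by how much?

B, by 19.85 dB

A: overshoot 3 dB → output overshoot 1 dB → GR 2 dB.
B: overshoot 23 dB → output overshoot 1.15 dB → GR 21.85 dB.
Difference: 19.85 dB in favour of B.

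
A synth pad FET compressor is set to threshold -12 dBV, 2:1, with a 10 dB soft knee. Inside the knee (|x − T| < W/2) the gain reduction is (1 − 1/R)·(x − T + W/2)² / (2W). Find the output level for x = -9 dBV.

x − T + W/2 = -9 − (-12) + 5 = 8.
GR = (1 − 1/2) × 8² / 20 = 0.5 × 64 / 20 = 1.6 dB.
Output = -9 − 1.6 = -10.6 dBV.

-10.6 dBV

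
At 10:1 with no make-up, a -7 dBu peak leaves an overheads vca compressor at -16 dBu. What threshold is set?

Let T be the threshold. Output overshoot = (input overshoot)/R, so -16 − T = (-7 − T)/10.
10·(-16 − T) = -7 − T → 9·T = -160 − (-7) = -153.
T = -153/9 = -17 dBu.

-17 dBu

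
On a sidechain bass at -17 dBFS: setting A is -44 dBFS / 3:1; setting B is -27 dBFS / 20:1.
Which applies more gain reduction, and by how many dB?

A: 27 dB over, compressed to 9 dB over, so 18 dB of GR.
B: 10 dB over, compressed to 0.5 dB over, so 9.5 dB of GR.
Difference: 8.5 dB in favour of A.

A, by 8.5 dB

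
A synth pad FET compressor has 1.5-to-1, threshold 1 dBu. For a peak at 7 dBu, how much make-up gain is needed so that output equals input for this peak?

The peak compresses to 1 + 6/1.5 = 5 dBu.
To reach 7 dBu requires 7 − 5 = 2 dB of make-up.

2 dB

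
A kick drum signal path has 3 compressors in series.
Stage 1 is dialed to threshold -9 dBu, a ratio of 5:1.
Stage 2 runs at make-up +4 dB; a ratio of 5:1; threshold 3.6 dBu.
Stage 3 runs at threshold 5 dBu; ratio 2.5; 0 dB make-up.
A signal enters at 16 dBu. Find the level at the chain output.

Stage 1: 16 dBu is 25 dB over -9 dBu; at 5:1 that becomes 5 dB over, giving -4 dBu.
Stage 2: -4 dBu is at or below the 3.6 dBu threshold — no compression; make-up brings it to 0 dBu.
Stage 3: 0 dBu is at or below the 5 dBu threshold — no compression; output 0 dBu.

0 dBu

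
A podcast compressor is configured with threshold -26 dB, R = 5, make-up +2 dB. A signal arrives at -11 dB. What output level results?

-11 dB sits 15 dB over threshold.
At 5:1 the overshoot is divided by 5, leaving 3 dB above threshold.
That puts the output at -23 dB; make-up adds 2 dB, giving -21 dB.

-21 dB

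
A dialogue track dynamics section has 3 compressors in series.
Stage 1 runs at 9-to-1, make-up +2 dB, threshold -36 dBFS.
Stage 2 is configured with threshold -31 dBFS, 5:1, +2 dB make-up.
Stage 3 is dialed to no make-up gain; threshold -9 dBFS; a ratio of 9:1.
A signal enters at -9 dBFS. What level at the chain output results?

-29 dBFS

Stage 1: overshoot 27 dB → 27/9 = 3 dB → -33 dBFS; +2 dB make-up → -31 dBFS.
Stage 2: below threshold (-31 ≤ -31); passes unchanged; make-up brings it to -29 dBFS.
Stage 3: -29 dBFS ≤ -9 dBFS, so stage 3 doesn't engage; output -29 dBFS.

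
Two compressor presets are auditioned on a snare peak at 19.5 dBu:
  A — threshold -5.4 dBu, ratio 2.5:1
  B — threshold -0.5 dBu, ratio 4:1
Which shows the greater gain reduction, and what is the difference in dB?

A: 24.9 dB over, compressed to 9.96 dB over, so 14.94 dB of GR.
B: 20 dB over, compressed to 5 dB over, so 15 dB of GR.
Difference: 0.06 dB in favour of B.

B, by 0.06 dB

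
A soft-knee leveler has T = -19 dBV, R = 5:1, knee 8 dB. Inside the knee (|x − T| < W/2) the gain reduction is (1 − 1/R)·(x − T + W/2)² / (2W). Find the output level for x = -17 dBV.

x − T + W/2 = -17 − (-19) + 4 = 6.
GR = (1 − 1/5) × 6² / 16 = 0.8 × 36 / 16 = 1.8 dB.
Output = -17 − 1.8 = -18.8 dBV.

-18.8 dBV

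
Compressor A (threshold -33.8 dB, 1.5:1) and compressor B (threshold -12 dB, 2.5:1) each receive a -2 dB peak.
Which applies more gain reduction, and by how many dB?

A, by 4.6 dB

A: GR = 31.8 − 31.8/1.5 = 10.6 dB.
B: GR = 10 − 10/2.5 = 6 dB.
A reduces 4.6 dB more.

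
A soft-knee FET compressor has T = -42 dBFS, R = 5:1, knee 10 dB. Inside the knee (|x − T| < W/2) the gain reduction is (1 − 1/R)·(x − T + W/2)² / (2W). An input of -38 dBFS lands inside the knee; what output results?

-41.24 dBFS

x − T + W/2 = -38 − (-42) + 5 = 9.
GR = (1 − 1/5) × 9² / 20 = 0.8 × 81 / 20 = 3.24 dB.
Output = -38 − 3.24 = -41.24 dBFS.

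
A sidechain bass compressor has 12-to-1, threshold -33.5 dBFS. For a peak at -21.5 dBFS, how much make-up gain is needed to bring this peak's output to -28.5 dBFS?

The peak compresses to -33.5 + 12/12 = -32.5 dBFS.
To reach -28.5 dBFS requires -28.5 − (-32.5) = 4 dB of make-up.

4 dB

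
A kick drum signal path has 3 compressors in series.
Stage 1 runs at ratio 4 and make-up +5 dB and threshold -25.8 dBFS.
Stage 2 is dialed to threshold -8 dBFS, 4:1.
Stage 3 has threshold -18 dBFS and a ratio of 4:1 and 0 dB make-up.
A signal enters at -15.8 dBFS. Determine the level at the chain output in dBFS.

-18.3 dBFS

Stage 1: overshoot 10 dB → 10/4 = 2.5 dB → -23.3 dBFS; +5 dB make-up → -18.3 dBFS.
Stage 2: -18.3 dBFS ≤ -8 dBFS, so stage 2 doesn't engage; output -18.3 dBFS.
Stage 3: -18.3 dBFS ≤ -18 dBFS, so stage 3 doesn't engage; output -18.3 dBFS.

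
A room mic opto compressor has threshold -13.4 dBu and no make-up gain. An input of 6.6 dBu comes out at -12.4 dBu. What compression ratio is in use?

Input overshoot = 6.6 − (-13.4) = 20 dB; output overshoot = -12.4 − (-13.4) = 1 dB.
Ratio = 20 / 1 = 20.

20:1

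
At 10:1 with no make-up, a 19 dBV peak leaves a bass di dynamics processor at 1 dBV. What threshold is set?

Gain reduction = 19 − 1 = 18 dB; output overshoot = GR / (R − 1) = 18 / 9 = 2 dB.
Threshold = output − output overshoot = 1 − 2 = -1 dBV.

-1 dBV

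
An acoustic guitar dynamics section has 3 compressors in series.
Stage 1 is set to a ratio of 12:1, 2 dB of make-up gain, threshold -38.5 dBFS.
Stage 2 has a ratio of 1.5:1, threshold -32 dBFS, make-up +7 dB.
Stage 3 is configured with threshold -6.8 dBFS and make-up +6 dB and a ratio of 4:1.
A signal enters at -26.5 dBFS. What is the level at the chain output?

Stage 1: 12 dB above -38.5 dBFS, reduced 12:1 to 1 dB above → -37.5 dBFS; +2 dB make-up → -35.5 dBFS.
Stage 2: -35.5 dBFS is at or below the -32 dBFS threshold — no compression; make-up brings it to -28.5 dBFS.
Stage 3: below threshold (-28.5 ≤ -6.8); passes unchanged; make-up brings it to -22.5 dBFS.

-22.5 dBFS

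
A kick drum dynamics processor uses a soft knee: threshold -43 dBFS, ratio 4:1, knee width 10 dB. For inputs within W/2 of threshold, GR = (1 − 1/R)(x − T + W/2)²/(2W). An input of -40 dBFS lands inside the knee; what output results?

-42.4 dBFS

x − T + W/2 = -40 − (-43) + 5 = 8.
GR = (1 − 1/4) × 8² / 20 = 0.75 × 64 / 20 = 2.4 dB.
Output = -40 − 2.4 = -42.4 dBFS.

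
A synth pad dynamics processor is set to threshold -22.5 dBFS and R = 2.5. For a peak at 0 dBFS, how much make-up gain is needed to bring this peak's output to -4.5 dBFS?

Overshoot 22.5 dB → 22.5/2.5 = 9 dB after compression, so the compressed level is -22.5 + 9 = -13.5 dBFS.
Make-up = target − compressed = -4.5 − (-13.5) = 9 dB.

9 dB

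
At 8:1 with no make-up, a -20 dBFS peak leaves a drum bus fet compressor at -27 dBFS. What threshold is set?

-28 dBFS

Gain reduction = -20 − (-27) = 7 dB; output overshoot = GR / (R − 1) = 7 / 7 = 1 dB.
Threshold = output − output overshoot = -27 − 1 = -28 dBFS.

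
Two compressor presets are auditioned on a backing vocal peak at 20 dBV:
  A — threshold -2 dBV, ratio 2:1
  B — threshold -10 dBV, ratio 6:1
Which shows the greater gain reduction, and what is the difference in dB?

B, by 14 dB

A: GR = 22 − 22/2 = 11 dB.
B: GR = 30 − 30/6 = 25 dB.
B reduces 14 dB more.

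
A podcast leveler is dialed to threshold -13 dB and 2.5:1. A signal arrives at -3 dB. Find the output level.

-3 dB sits 10 dB over threshold.
At 2.5:1 the overshoot is divided by 2.5, leaving 4 dB above threshold.
So the level is -13 + 4 = -9 dB.

-9 dB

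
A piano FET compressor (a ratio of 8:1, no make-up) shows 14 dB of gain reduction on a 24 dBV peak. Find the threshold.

Gain reduction = 24 − 10 = 14 dB; output overshoot = GR / (R − 1) = 14 / 7 = 2 dB.
Threshold = output − output overshoot = 10 − 2 = 8 dBV.

8 dBV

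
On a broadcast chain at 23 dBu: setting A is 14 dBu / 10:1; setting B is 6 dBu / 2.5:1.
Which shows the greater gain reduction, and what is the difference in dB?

A: GR = 9 − 9/10 = 8.1 dB.
B: GR = 17 − 17/2.5 = 10.2 dB.
B reduces 2.1 dB more.

B, by 2.1 dB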